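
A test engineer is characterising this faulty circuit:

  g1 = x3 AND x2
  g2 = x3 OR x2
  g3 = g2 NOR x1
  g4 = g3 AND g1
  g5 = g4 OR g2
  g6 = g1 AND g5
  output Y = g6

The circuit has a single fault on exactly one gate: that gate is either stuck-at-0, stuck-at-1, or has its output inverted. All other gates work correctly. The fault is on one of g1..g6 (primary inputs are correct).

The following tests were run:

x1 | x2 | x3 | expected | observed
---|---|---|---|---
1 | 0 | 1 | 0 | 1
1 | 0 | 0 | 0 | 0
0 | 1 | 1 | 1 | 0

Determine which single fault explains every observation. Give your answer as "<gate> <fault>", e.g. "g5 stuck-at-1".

g1 inverted output

Fault-free values for test 1 (x1=1, x2=0, x3=1): g1=0, g2=1, g3=0, g4=0, g5=1, g6=0, giving Y=0. Observed 1.
Test 1: faults giving observed 1 are {g1 stuck-at-1, g1 inverted output, g6 stuck-at-1, g6 inverted output}.
Test 2 (x1=1, x2=0, x3=0): fault-free g1=0, g2=0, g3=0, g4=0, g5=0, g6=0 → 0; observed 0. Eliminates g6 stuck-at-1, g6 inverted output.
Test 3 (x1=0, x2=1, x3=1): fault-free g1=1, g2=1, g3=0, g4=0, g5=1, g6=1 → 1; observed 0. Eliminates g1 stuck-at-1.
Only g1 inverted output is consistent with every test.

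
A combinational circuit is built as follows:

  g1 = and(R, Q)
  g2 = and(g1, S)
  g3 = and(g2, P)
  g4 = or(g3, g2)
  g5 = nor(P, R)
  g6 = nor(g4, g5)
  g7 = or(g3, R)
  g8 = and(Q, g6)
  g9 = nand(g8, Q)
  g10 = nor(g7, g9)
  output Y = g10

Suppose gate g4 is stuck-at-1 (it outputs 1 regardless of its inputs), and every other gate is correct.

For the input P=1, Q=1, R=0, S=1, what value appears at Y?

0

Propagate with g4 forced: g1=0, g2=0, g3=0, g4=1 [stuck-at-1], g5=0, g6=0, g7=0, g8=0, g9=1, g10=0.
So Y = 0. (Without the fault it would be 1.)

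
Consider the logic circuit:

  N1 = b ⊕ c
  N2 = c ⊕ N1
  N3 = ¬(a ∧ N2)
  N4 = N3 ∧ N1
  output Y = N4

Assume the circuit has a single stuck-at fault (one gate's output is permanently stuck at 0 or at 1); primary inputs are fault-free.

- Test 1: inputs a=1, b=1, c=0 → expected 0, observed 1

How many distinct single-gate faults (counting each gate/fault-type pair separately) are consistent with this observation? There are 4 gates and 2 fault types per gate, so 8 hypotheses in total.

3

Fault-free: N1=1, N2=1, N3=0, N4=0 → 0. Observed 1.
  N1 stuck-at-0: output 0 ✗
  N1 stuck-at-1: output 0 ✗
  N2 stuck-at-0: output 1 ✓
  N2 stuck-at-1: output 0 ✗
  N3 stuck-at-0: output 0 ✗
  N3 stuck-at-1: output 1 ✓
  N4 stuck-at-0: output 0 ✗
  N4 stuck-at-1: output 1 ✓
Consistent faults: {N2 stuck-at-0, N3 stuck-at-1, N4 stuck-at-1} — 3 in all.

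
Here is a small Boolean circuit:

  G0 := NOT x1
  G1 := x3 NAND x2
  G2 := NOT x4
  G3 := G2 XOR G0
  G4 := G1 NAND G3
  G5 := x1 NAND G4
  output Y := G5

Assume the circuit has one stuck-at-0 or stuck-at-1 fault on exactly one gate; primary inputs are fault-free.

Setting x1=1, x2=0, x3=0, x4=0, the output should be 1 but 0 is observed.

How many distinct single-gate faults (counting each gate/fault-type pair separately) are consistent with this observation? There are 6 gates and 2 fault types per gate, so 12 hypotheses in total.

Fault-free: G0=0, G1=1, G2=1, G3=1, G4=0, G5=1 → 1. Observed 0.
  G0 stuck-at-0: output 1 ✗
  G0 stuck-at-1: output 0 ✓
  G1 stuck-at-0: output 0 ✓
  G1 stuck-at-1: output 1 ✗
  G2 stuck-at-0: output 0 ✓
  G2 stuck-at-1: output 1 ✗
  G3 stuck-at-0: output 0 ✓
  G3 stuck-at-1: output 1 ✗
  G4 stuck-at-0: output 1 ✗
  G4 stuck-at-1: output 0 ✓
  G5 stuck-at-0: output 0 ✓
  G5 stuck-at-1: output 1 ✗
Consistent faults: {G0 stuck-at-1, G1 stuck-at-0, G2 stuck-at-0, G3 stuck-at-0, G4 stuck-at-1, G5 stuck-at-0} — 6 in all.

6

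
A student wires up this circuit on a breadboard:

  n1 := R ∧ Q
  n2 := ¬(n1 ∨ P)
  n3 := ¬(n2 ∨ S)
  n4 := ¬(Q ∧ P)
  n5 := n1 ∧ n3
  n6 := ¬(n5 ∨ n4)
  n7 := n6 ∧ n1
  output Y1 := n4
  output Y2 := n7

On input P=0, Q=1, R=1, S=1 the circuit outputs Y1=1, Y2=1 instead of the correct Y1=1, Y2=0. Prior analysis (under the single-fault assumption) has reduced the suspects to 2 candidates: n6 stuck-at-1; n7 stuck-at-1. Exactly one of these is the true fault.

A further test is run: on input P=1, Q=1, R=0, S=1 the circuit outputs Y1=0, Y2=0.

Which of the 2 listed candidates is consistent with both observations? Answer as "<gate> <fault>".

n6 stuck-at-1

Evaluate each candidate on input P=1, Q=1, R=0, S=1:
  n6 stuck-at-1: n1=0, n2=0, n3=0, n4=0, n5=0, n6=1 [stuck-at-1], n7=0 → Y1=0, Y2=0 — matches
  n7 stuck-at-1: n1=0, n2=0, n3=0, n4=0, n5=0, n6=1, n7=1 [stuck-at-1] → Y1=0, Y2=1 — eliminated
Only n6 stuck-at-1 reproduces the observed Y1=0, Y2=0.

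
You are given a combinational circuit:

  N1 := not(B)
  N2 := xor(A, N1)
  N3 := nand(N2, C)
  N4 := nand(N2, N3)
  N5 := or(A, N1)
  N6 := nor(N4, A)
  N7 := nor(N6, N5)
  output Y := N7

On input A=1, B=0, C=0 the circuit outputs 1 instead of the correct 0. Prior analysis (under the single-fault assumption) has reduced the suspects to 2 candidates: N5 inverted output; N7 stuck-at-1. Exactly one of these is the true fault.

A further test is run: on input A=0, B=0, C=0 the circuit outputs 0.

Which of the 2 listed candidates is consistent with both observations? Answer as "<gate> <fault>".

Evaluate each candidate on input A=0, B=0, C=0:
  N5 inverted output: N1=1, N2=1, N3=1, N4=0, N5=0 [inverted output], N6=1, N7=0 → 0 — matches
  N7 stuck-at-1: N1=1, N2=1, N3=1, N4=0, N5=1, N6=1, N7=1 [stuck-at-1] → 1 — eliminated
Only N5 inverted output reproduces the observed 0.

N5 inverted output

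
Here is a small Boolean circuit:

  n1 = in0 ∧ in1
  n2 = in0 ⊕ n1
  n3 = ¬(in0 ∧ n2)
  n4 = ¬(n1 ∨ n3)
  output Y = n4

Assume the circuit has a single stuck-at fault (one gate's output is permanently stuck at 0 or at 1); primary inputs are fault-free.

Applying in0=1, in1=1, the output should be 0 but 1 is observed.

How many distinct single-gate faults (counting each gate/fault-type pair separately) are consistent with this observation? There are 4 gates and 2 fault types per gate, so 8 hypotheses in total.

Fault-free: n1=1, n2=0, n3=1, n4=0 → 0. Observed 1.
  n1 stuck-at-0: output 1 ✓
  n1 stuck-at-1: output 0 ✗
  n2 stuck-at-0: output 0 ✗
  n2 stuck-at-1: output 0 ✗
  n3 stuck-at-0: output 0 ✗
  n3 stuck-at-1: output 0 ✗
  n4 stuck-at-0: output 0 ✗
  n4 stuck-at-1: output 1 ✓
Consistent faults: {n1 stuck-at-0, n4 stuck-at-1} — 2 in all.

2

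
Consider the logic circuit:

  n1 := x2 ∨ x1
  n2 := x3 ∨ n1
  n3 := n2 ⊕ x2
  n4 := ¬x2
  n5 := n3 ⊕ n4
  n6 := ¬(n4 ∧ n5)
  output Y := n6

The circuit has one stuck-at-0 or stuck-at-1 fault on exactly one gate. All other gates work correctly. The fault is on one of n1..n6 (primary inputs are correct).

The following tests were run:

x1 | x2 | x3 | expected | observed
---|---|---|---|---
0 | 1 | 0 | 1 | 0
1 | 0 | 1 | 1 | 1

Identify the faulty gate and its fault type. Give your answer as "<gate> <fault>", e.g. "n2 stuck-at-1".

n4 stuck-at-1

Fault-free values for test 1 (x1=0, x2=1, x3=0): n1=1, n2=1, n3=0, n4=0, n5=0, n6=1, giving Y=1. Observed 0.
Test 1: faults giving observed 0 are {n4 stuck-at-1, n6 stuck-at-0}.
Test 2 (x1=1, x2=0, x3=1): fault-free n1=1, n2=1, n3=1, n4=1, n5=0, n6=1 → 1; observed 1. Eliminates n6 stuck-at-0.
Only n4 stuck-at-1 is consistent with every test.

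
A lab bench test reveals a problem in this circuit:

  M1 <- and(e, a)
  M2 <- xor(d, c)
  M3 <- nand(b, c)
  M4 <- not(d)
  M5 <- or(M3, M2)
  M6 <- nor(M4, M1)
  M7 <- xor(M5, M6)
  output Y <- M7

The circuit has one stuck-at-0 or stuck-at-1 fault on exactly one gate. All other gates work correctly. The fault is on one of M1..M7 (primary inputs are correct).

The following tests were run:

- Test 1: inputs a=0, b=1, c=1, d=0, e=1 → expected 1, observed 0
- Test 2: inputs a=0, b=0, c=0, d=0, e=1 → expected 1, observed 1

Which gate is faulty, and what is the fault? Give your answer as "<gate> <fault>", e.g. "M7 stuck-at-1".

Fault-free values for test 1 (a=0, b=1, c=1, d=0, e=1): M1=0, M2=1, M3=0, M4=1, M5=1, M6=0, M7=1, giving Y=1. Observed 0.
Test 1: faults giving observed 0 are {M2 stuck-at-0, M4 stuck-at-0, M5 stuck-at-0, M6 stuck-at-1, M7 stuck-at-0}.
Test 2 (a=0, b=0, c=0, d=0, e=1): fault-free M1=0, M2=0, M3=1, M4=1, M5=1, M6=0, M7=1 → 1; observed 1. Eliminates M4 stuck-at-0, M5 stuck-at-0, M6 stuck-at-1, M7 stuck-at-0.
Only M2 stuck-at-0 is consistent with every test.

M2 stuck-at-0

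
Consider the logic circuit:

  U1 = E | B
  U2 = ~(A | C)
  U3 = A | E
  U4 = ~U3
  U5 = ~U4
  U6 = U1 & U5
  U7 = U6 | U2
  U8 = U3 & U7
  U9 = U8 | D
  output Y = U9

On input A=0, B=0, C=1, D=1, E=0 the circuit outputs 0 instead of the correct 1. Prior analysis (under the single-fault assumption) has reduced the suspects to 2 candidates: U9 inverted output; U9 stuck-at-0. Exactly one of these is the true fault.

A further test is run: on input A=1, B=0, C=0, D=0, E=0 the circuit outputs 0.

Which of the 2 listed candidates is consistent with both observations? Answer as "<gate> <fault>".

U9 stuck-at-0

Evaluate each candidate on input A=1, B=0, C=0, D=0, E=0:
  U9 inverted output: U1=0, U2=0, U3=1, U4=0, U5=1, U6=0, U7=0, U8=0, U9=1 [inverted output] → 1 — eliminated
  U9 stuck-at-0: U1=0, U2=0, U3=1, U4=0, U5=1, U6=0, U7=0, U8=0, U9=0 [stuck-at-0] → 0 — matches
Only U9 stuck-at-0 reproduces the observed 0.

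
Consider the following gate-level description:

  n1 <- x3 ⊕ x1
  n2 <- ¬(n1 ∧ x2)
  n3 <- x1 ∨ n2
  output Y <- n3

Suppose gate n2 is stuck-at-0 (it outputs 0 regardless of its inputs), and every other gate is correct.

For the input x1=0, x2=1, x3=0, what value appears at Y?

0

Propagate with n2 forced: n1=0, n2=0 [stuck-at-0], n3=0.
So Y = 0. (Without the fault it would be 1.)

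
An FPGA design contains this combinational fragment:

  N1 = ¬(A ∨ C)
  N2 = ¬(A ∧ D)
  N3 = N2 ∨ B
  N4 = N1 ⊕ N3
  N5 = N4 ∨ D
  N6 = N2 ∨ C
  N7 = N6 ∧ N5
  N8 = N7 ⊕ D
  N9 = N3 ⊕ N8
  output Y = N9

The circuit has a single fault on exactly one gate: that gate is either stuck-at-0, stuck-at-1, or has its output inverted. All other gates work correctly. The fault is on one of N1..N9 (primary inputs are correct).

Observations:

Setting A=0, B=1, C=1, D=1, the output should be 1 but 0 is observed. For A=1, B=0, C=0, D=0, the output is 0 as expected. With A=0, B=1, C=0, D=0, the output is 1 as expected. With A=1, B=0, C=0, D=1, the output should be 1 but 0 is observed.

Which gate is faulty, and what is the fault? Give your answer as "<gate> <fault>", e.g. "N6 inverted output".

N3 inverted output

Fault-free values for test 1 (A=0, B=1, C=1, D=1): N1=0, N2=1, N3=1, N4=1, N5=1, N6=1, N7=1, N8=0, N9=1, giving Y=1. Observed 0.
Test 1: faults giving observed 0 are {N3 stuck-at-0, N3 inverted output, N5 stuck-at-0, N5 inverted output, N6 stuck-at-0, N6 inverted output, N7 stuck-at-0, N7 inverted output, N8 stuck-at-1, N8 inverted output, N9 stuck-at-0, N9 inverted output}.
Test 2 (A=1, B=0, C=0, D=0): fault-free N1=0, N2=1, N3=1, N4=1, N5=1, N6=1, N7=1, N8=1, N9=0 → 0; observed 0. Eliminates N5 stuck-at-0, N5 inverted output, N6 stuck-at-0, N6 inverted output, N7 stuck-at-0, N7 inverted output, N8 inverted output, N9 inverted output.
Test 3 (A=0, B=1, C=0, D=0): fault-free N1=1, N2=1, N3=1, N4=0, N5=0, N6=1, N7=0, N8=0, N9=1 → 1; observed 1. Eliminates N8 stuck-at-1, N9 stuck-at-0.
Test 4 (A=1, B=0, C=0, D=1): fault-free N1=0, N2=0, N3=0, N4=0, N5=1, N6=0, N7=0, N8=1, N9=1 → 1; observed 0. Eliminates N3 stuck-at-0.
Only N3 inverted output is consistent with every test.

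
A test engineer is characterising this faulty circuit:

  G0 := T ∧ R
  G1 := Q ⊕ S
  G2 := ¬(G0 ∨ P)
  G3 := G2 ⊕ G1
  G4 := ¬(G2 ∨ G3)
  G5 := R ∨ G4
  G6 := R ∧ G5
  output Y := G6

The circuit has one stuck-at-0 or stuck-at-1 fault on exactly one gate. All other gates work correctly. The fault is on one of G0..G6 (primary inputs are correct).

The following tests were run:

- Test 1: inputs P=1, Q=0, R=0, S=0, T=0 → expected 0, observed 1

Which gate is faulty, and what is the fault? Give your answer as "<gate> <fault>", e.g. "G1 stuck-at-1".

Fault-free values for test 1 (P=1, Q=0, R=0, S=0, T=0): G0=0, G1=0, G2=0, G3=0, G4=1, G5=1, G6=0, giving Y=0. Observed 1.
Test 1: faults giving observed 1 are {G6 stuck-at-1}.
Only G6 stuck-at-1 is consistent with every test.

G6 stuck-at-1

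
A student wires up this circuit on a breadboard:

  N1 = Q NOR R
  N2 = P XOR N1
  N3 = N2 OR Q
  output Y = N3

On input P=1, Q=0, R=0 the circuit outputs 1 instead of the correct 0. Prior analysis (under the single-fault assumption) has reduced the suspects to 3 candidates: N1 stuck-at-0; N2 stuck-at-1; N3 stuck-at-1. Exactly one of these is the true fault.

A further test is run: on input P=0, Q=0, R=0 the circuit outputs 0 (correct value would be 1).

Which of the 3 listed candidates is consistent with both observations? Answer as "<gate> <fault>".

Evaluate each candidate on input P=0, Q=0, R=0:
  N1 stuck-at-0: N1=0 [stuck-at-0], N2=0, N3=0 → 0 — matches
  N2 stuck-at-1: N1=1, N2=1 [stuck-at-1], N3=1 → 1 — eliminated
  N3 stuck-at-1: N1=1, N2=1, N3=1 [stuck-at-1] → 1 — eliminated
Only N1 stuck-at-0 reproduces the observed 0.

N1 stuck-at-0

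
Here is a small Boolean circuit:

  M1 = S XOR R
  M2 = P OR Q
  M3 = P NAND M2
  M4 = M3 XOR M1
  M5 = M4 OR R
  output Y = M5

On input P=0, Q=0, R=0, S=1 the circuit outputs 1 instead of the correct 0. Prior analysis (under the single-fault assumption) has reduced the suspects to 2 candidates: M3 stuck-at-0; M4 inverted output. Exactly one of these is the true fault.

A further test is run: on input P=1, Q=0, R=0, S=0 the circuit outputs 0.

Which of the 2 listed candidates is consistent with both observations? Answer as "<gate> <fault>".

Evaluate each candidate on input P=1, Q=0, R=0, S=0:
  M3 stuck-at-0: M1=0, M2=1, M3=0 [stuck-at-0], M4=0, M5=0 → 0 — matches
  M4 inverted output: M1=0, M2=1, M3=0, M4=1 [inverted output], M5=1 → 1 — eliminated
Only M3 stuck-at-0 reproduces the observed 0.

M3 stuck-at-0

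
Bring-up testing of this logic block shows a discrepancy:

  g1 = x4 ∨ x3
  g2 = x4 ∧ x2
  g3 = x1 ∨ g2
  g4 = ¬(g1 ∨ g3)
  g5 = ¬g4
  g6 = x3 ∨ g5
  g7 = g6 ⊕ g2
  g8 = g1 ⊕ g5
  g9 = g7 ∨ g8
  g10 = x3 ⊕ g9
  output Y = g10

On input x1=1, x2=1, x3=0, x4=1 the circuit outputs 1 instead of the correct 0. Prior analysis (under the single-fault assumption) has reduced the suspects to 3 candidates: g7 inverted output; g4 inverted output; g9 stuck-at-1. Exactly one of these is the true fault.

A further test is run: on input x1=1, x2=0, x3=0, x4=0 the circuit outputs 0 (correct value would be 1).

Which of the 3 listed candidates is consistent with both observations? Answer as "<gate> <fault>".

Evaluate each candidate on input x1=1, x2=0, x3=0, x4=0:
  g7 inverted output: g1=0, g2=0, g3=1, g4=0, g5=1, g6=1, g7=0 [inverted output], g8=1, g9=1, g10=1 → 1 — eliminated
  g4 inverted output: g1=0, g2=0, g3=1, g4=1 [inverted output], g5=0, g6=0, g7=0, g8=0, g9=0, g10=0 → 0 — matches
  g9 stuck-at-1: g1=0, g2=0, g3=1, g4=0, g5=1, g6=1, g7=1, g8=1, g9=1 [stuck-at-1], g10=1 → 1 — eliminated
Only g4 inverted output reproduces the observed 0.

g4 inverted output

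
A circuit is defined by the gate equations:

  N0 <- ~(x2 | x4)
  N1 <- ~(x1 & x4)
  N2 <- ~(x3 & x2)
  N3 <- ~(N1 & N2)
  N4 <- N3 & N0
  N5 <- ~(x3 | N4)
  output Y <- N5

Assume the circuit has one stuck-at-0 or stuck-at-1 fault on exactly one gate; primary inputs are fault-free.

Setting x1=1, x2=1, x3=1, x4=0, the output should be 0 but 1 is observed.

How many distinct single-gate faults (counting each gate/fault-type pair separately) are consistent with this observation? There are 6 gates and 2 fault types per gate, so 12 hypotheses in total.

1

Fault-free: N0=0, N1=1, N2=0, N3=1, N4=0, N5=0 → 0. Observed 1.
  N0 stuck-at-0: output 0 ✗
  N0 stuck-at-1: output 0 ✗
  N1 stuck-at-0: output 0 ✗
  N1 stuck-at-1: output 0 ✗
  N2 stuck-at-0: output 0 ✗
  N2 stuck-at-1: output 0 ✗
  N3 stuck-at-0: output 0 ✗
  N3 stuck-at-1: output 0 ✗
  N4 stuck-at-0: output 0 ✗
  N4 stuck-at-1: output 0 ✗
  N5 stuck-at-0: output 0 ✗
  N5 stuck-at-1: output 1 ✓
Consistent faults: {N5 stuck-at-1} — 1 in all.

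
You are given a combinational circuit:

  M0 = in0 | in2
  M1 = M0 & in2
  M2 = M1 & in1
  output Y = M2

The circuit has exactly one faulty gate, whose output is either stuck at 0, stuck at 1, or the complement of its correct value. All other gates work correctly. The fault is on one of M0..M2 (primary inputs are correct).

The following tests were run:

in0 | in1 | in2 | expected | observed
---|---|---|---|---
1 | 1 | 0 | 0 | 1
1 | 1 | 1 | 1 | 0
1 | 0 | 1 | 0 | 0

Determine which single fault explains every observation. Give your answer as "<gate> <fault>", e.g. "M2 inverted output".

Fault-free values for test 1 (in0=1, in1=1, in2=0): M0=1, M1=0, M2=0, giving Y=0. Observed 1.
Test 1: faults giving observed 1 are {M1 stuck-at-1, M1 inverted output, M2 stuck-at-1, M2 inverted output}.
Test 2 (in0=1, in1=1, in2=1): fault-free M0=1, M1=1, M2=1 → 1; observed 0. Eliminates M1 stuck-at-1, M2 stuck-at-1.
Test 3 (in0=1, in1=0, in2=1): fault-free M0=1, M1=1, M2=0 → 0; observed 0. Eliminates M2 inverted output.
Only M1 inverted output is consistent with every test.

M1 inverted output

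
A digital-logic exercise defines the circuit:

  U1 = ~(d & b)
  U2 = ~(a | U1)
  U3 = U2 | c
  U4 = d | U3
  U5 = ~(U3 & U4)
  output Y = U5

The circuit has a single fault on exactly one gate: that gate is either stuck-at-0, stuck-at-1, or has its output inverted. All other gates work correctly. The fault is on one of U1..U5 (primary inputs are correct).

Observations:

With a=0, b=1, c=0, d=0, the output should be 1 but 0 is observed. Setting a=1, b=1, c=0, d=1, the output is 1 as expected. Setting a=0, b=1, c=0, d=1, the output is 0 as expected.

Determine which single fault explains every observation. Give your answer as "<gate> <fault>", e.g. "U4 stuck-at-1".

Fault-free values for test 1 (a=0, b=1, c=0, d=0): U1=1, U2=0, U3=0, U4=0, U5=1, giving Y=1. Observed 0.
Test 1: faults giving observed 0 are {U1 stuck-at-0, U1 inverted output, U2 stuck-at-1, U2 inverted output, U3 stuck-at-1, U3 inverted output, U5 stuck-at-0, U5 inverted output}.
Test 2 (a=1, b=1, c=0, d=1): fault-free U1=0, U2=0, U3=0, U4=1, U5=1 → 1; observed 1. Eliminates U2 stuck-at-1, U2 inverted output, U3 stuck-at-1, U3 inverted output, U5 stuck-at-0, U5 inverted output.
Test 3 (a=0, b=1, c=0, d=1): fault-free U1=0, U2=1, U3=1, U4=1, U5=0 → 0; observed 0. Eliminates U1 inverted output.
Only U1 stuck-at-0 is consistent with every test.

U1 stuck-at-0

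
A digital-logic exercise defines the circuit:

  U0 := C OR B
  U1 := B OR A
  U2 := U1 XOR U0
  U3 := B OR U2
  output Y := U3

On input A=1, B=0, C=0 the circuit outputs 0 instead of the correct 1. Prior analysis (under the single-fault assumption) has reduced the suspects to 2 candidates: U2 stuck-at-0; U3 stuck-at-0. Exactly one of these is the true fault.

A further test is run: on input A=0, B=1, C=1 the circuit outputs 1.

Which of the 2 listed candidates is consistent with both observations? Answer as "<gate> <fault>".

U2 stuck-at-0

Evaluate each candidate on input A=0, B=1, C=1:
  U2 stuck-at-0: U0=1, U1=1, U2=0 [stuck-at-0], U3=1 → 1 — matches
  U3 stuck-at-0: U0=1, U1=1, U2=0, U3=0 [stuck-at-0] → 0 — eliminated
Only U2 stuck-at-0 reproduces the observed 1.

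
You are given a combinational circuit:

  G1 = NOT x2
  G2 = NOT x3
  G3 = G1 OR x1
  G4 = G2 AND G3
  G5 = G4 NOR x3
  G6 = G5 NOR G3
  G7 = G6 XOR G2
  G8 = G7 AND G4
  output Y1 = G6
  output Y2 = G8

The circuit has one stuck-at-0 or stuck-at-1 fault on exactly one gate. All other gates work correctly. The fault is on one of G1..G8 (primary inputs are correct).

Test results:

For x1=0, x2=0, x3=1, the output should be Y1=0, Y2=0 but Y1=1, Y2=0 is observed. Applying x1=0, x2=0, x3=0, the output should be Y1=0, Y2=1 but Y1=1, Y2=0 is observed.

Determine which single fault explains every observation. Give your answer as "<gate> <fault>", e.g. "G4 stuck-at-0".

G6 stuck-at-1

Fault-free values for test 1 (x1=0, x2=0, x3=1): G1=1, G2=0, G3=1, G4=0, G5=0, G6=0, G7=0, G8=0, giving Y1=0, Y2=0. Observed Y1=1, Y2=0.
Test 1: faults giving observed Y1=1, Y2=0 are {G1 stuck-at-0, G3 stuck-at-0, G6 stuck-at-1}.
Test 2 (x1=0, x2=0, x3=0): fault-free G1=1, G2=1, G3=1, G4=1, G5=0, G6=0, G7=1, G8=1 → Y1=0, Y2=1; observed Y1=1, Y2=0. Eliminates G1 stuck-at-0, G3 stuck-at-0.
Only G6 stuck-at-1 is consistent with every test.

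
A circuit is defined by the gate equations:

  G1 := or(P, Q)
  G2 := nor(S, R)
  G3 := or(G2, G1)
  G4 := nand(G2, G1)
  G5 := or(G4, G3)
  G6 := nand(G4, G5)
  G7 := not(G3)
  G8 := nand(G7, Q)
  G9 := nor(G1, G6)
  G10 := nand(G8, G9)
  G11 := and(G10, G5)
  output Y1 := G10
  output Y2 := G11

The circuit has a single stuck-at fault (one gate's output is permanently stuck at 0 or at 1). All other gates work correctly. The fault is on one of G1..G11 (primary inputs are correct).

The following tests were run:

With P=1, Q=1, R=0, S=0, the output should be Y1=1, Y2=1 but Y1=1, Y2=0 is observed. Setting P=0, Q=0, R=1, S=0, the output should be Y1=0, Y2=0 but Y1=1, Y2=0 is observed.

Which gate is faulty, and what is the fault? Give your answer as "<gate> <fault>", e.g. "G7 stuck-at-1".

G5 stuck-at-0

Fault-free values for test 1 (P=1, Q=1, R=0, S=0): G1=1, G2=1, G3=1, G4=0, G5=1, G6=1, G7=0, G8=1, G9=0, G10=1, G11=1, giving Y1=1, Y2=1. Observed Y1=1, Y2=0.
Test 1: faults giving observed Y1=1, Y2=0 are {G3 stuck-at-0, G5 stuck-at-0, G11 stuck-at-0}.
Test 2 (P=0, Q=0, R=1, S=0): fault-free G1=0, G2=0, G3=0, G4=1, G5=1, G6=0, G7=1, G8=1, G9=1, G10=0, G11=0 → Y1=0, Y2=0; observed Y1=1, Y2=0. Eliminates G3 stuck-at-0, G11 stuck-at-0.
Only G5 stuck-at-0 is consistent with every test.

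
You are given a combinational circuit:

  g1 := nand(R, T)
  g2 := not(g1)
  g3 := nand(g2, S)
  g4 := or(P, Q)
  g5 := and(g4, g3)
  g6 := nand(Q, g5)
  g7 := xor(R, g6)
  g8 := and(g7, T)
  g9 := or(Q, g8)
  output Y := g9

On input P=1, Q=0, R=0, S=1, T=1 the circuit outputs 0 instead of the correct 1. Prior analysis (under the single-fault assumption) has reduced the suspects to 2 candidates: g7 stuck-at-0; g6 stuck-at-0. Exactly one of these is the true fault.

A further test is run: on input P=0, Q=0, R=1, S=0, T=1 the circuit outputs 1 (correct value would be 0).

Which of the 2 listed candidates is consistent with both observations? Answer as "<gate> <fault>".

Evaluate each candidate on input P=0, Q=0, R=1, S=0, T=1:
  g7 stuck-at-0: g1=0, g2=1, g3=1, g4=0, g5=0, g6=1, g7=0 [stuck-at-0], g8=0, g9=0 → 0 — eliminated
  g6 stuck-at-0: g1=0, g2=1, g3=1, g4=0, g5=0, g6=0 [stuck-at-0], g7=1, g8=1, g9=1 → 1 — matches
Only g6 stuck-at-0 reproduces the observed 1.

g6 stuck-at-0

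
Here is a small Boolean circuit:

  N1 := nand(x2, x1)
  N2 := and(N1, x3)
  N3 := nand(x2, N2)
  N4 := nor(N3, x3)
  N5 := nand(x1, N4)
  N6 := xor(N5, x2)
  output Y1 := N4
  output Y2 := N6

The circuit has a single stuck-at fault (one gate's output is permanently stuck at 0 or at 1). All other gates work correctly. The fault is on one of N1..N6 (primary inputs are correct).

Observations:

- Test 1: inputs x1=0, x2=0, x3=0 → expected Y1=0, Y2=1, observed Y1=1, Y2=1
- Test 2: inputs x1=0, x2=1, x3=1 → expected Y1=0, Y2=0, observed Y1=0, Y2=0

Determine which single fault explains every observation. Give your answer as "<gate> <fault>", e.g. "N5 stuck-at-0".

N3 stuck-at-0

Fault-free values for test 1 (x1=0, x2=0, x3=0): N1=1, N2=0, N3=1, N4=0, N5=1, N6=1, giving Y1=0, Y2=1. Observed Y1=1, Y2=1.
Test 1: faults giving observed Y1=1, Y2=1 are {N3 stuck-at-0, N4 stuck-at-1}.
Test 2 (x1=0, x2=1, x3=1): fault-free N1=1, N2=1, N3=0, N4=0, N5=1, N6=0 → Y1=0, Y2=0; observed Y1=0, Y2=0. Eliminates N4 stuck-at-1.
Only N3 stuck-at-0 is consistent with every test.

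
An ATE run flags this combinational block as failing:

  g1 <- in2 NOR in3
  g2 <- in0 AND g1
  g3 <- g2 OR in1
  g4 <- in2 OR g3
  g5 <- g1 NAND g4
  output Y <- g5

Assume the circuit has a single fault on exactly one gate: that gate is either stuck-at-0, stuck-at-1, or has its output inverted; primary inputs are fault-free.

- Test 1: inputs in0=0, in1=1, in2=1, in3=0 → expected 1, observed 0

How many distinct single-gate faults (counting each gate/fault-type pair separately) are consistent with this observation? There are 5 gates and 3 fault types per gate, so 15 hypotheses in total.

4

Fault-free: g1=0, g2=0, g3=1, g4=1, g5=1 → 1. Observed 0.
  g1: stuck-at-1, inverted output ✓; others ✗
  g2: none of the 3 fault types match ✗
  g3: none of the 3 fault types match ✗
  g4: none of the 3 fault types match ✗
  g5: stuck-at-0, inverted output ✓; others ✗
Consistent faults: {g1 stuck-at-1, g1 inverted output, g5 stuck-at-0, g5 inverted output} — 4 in all.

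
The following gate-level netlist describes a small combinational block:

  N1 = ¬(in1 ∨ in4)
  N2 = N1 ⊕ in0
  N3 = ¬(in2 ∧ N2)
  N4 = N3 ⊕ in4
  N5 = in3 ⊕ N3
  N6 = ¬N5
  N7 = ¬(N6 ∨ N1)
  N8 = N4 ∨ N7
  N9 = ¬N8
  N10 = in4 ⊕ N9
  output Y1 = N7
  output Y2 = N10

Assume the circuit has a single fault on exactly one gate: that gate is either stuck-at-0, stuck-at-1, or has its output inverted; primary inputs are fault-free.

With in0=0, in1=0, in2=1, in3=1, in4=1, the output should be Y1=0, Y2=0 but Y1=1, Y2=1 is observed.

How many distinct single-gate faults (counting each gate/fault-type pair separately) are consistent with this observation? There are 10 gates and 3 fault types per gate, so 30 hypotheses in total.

10

Fault-free: N1=0, N2=0, N3=1, N4=0, N5=0, N6=1, N7=0, N8=0, N9=1, N10=0 → Y1=0, Y2=0. Observed Y1=1, Y2=1.
  N1: none of the 3 fault types match ✗
  N2: stuck-at-1, inverted output ✓; others ✗
  N3: stuck-at-0, inverted output ✓; others ✗
  N4: none of the 3 fault types match ✗
  N5: stuck-at-1, inverted output ✓; others ✗
  N6: stuck-at-0, inverted output ✓; others ✗
  N7: stuck-at-1, inverted output ✓; others ✗
  N8: none of the 3 fault types match ✗
  N9: none of the 3 fault types match ✗
  N10: none of the 3 fault types match ✗
Consistent faults: {N2 stuck-at-1, N2 inverted output, N3 stuck-at-0, N3 inverted output, N5 stuck-at-1, N5 inverted output, N6 stuck-at-0, N6 inverted output, N7 stuck-at-1, N7 inverted output} — 10 in all.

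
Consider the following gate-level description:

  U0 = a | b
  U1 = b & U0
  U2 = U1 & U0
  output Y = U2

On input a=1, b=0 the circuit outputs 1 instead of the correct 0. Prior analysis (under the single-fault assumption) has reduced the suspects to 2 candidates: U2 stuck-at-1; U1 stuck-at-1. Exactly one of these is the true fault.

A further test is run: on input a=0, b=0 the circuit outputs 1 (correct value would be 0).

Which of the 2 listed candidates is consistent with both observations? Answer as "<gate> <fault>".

Evaluate each candidate on input a=0, b=0:
  U2 stuck-at-1: U0=0, U1=0, U2=1 [stuck-at-1] → 1 — matches
  U1 stuck-at-1: U0=0, U1=1 [stuck-at-1], U2=0 → 0 — eliminated
Only U2 stuck-at-1 reproduces the observed 1.

U2 stuck-at-1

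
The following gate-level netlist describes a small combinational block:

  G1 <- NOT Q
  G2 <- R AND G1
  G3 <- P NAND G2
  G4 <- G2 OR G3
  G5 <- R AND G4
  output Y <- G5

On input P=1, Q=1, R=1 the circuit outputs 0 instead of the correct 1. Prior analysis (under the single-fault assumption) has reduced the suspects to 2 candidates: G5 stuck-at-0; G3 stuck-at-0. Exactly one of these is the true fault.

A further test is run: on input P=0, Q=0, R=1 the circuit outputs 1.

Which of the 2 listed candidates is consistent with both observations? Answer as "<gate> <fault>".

G3 stuck-at-0

Evaluate each candidate on input P=0, Q=0, R=1:
  G5 stuck-at-0: G1=1, G2=1, G3=1, G4=1, G5=0 [stuck-at-0] → 0 — eliminated
  G3 stuck-at-0: G1=1, G2=1, G3=0 [stuck-at-0], G4=1, G5=1 → 1 — matches
Only G3 stuck-at-0 reproduces the observed 1.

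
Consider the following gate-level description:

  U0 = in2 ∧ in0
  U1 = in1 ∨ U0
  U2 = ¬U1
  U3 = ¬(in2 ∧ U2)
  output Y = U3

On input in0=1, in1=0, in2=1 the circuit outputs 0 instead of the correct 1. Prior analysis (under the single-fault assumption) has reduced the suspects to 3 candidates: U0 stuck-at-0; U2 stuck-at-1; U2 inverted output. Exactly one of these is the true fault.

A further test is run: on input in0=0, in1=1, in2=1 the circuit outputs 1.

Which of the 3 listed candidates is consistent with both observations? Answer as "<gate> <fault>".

U0 stuck-at-0

Evaluate each candidate on input in0=0, in1=1, in2=1:
  U0 stuck-at-0: U0=0 [stuck-at-0], U1=1, U2=0, U3=1 → 1 — matches
  U2 stuck-at-1: U0=0, U1=1, U2=1 [stuck-at-1], U3=0 → 0 — eliminated
  U2 inverted output: U0=0, U1=1, U2=1 [inverted output], U3=0 → 0 — eliminated
Only U0 stuck-at-0 reproduces the observed 1.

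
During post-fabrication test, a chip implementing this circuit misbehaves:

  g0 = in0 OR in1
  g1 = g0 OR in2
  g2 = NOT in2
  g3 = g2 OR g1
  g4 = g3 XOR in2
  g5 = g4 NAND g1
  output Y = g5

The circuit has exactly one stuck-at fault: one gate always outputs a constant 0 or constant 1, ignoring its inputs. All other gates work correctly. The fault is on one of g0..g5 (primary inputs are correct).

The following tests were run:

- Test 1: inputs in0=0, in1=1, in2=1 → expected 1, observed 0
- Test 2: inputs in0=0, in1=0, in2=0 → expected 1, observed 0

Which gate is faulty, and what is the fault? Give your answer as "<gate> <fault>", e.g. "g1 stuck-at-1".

g5 stuck-at-0

Fault-free values for test 1 (in0=0, in1=1, in2=1): g0=1, g1=1, g2=0, g3=1, g4=0, g5=1, giving Y=1. Observed 0.
Test 1: faults giving observed 0 are {g3 stuck-at-0, g4 stuck-at-1, g5 stuck-at-0}.
Test 2 (in0=0, in1=0, in2=0): fault-free g0=0, g1=0, g2=1, g3=1, g4=1, g5=1 → 1; observed 0. Eliminates g3 stuck-at-0, g4 stuck-at-1.
Only g5 stuck-at-0 is consistent with every test.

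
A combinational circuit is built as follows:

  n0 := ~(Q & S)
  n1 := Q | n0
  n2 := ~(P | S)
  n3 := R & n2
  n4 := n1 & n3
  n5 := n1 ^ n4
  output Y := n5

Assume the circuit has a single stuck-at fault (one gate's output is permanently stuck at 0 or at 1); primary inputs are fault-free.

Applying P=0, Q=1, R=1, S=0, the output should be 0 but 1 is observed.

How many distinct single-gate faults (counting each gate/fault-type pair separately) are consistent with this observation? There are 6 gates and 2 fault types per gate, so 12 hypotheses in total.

Fault-free: n0=1, n1=1, n2=1, n3=1, n4=1, n5=0 → 0. Observed 1.
  n0 stuck-at-0: output 0 ✗
  n0 stuck-at-1: output 0 ✗
  n1 stuck-at-0: output 0 ✗
  n1 stuck-at-1: output 0 ✗
  n2 stuck-at-0: output 1 ✓
  n2 stuck-at-1: output 0 ✗
  n3 stuck-at-0: output 1 ✓
  n3 stuck-at-1: output 0 ✗
  n4 stuck-at-0: output 1 ✓
  n4 stuck-at-1: output 0 ✗
  n5 stuck-at-0: output 0 ✗
  n5 stuck-at-1: output 1 ✓
Consistent faults: {n2 stuck-at-0, n3 stuck-at-0, n4 stuck-at-0, n5 stuck-at-1} — 4 in all.

4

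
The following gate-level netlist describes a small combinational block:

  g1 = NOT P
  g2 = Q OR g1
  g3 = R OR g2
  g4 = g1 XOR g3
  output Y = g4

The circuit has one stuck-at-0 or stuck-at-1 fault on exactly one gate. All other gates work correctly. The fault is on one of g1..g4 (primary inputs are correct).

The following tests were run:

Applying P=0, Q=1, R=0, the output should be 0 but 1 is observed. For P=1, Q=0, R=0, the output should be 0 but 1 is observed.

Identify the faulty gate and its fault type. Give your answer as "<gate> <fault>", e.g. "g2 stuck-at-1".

g4 stuck-at-1

Fault-free values for test 1 (P=0, Q=1, R=0): g1=1, g2=1, g3=1, g4=0, giving Y=0. Observed 1.
Test 1: faults giving observed 1 are {g1 stuck-at-0, g2 stuck-at-0, g3 stuck-at-0, g4 stuck-at-1}.
Test 2 (P=1, Q=0, R=0): fault-free g1=0, g2=0, g3=0, g4=0 → 0; observed 1. Eliminates g1 stuck-at-0, g2 stuck-at-0, g3 stuck-at-0.
Only g4 stuck-at-1 is consistent with every test.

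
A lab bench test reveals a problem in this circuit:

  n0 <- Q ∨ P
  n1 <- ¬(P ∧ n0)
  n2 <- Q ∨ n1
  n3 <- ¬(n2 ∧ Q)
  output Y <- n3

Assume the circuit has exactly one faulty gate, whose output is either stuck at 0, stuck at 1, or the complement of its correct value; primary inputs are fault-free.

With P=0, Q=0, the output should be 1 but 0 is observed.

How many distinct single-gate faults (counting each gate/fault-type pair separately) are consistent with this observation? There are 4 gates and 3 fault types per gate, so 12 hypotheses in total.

2

Fault-free: n0=0, n1=1, n2=1, n3=1 → 1. Observed 0.
  n0 stuck-at-0: output 1 ✗
  n0 stuck-at-1: output 1 ✗
  n0 inverted output: output 1 ✗
  n1 stuck-at-0: output 1 ✗
  n1 stuck-at-1: output 1 ✗
  n1 inverted output: output 1 ✗
  n2 stuck-at-0: output 1 ✗
  n2 stuck-at-1: output 1 ✗
  n2 inverted output: output 1 ✗
  n3 stuck-at-0: output 0 ✓
  n3 stuck-at-1: output 1 ✗
  n3 inverted output: output 0 ✓
Consistent faults: {n3 stuck-at-0, n3 inverted output} — 2 in all.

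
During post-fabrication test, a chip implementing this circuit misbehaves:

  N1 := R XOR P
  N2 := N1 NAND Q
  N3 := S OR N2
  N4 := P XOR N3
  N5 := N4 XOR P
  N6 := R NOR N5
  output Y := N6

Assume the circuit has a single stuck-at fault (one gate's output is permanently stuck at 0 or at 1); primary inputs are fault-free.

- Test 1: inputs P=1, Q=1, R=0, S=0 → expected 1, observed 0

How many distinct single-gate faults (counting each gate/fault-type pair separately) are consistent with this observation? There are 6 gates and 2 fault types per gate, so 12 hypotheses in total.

Fault-free: N1=1, N2=0, N3=0, N4=1, N5=0, N6=1 → 1. Observed 0.
  N1 stuck-at-0: output 0 ✓
  N1 stuck-at-1: output 1 ✗
  N2 stuck-at-0: output 1 ✗
  N2 stuck-at-1: output 0 ✓
  N3 stuck-at-0: output 1 ✗
  N3 stuck-at-1: output 0 ✓
  N4 stuck-at-0: output 0 ✓
  N4 stuck-at-1: output 1 ✗
  N5 stuck-at-0: output 1 ✗
  N5 stuck-at-1: output 0 ✓
  N6 stuck-at-0: output 0 ✓
  N6 stuck-at-1: output 1 ✗
Consistent faults: {N1 stuck-at-0, N2 stuck-at-1, N3 stuck-at-1, N4 stuck-at-0, N5 stuck-at-1, N6 stuck-at-0} — 6 in all.

6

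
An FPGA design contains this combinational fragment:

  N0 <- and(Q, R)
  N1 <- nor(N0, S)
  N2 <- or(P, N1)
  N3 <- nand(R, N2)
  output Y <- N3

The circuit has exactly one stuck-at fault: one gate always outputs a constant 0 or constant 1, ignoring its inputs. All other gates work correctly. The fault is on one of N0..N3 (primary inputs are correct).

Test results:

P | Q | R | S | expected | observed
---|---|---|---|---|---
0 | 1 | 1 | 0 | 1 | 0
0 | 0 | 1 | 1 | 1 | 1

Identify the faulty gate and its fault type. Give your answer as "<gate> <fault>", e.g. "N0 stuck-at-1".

Fault-free values for test 1 (P=0, Q=1, R=1, S=0): N0=1, N1=0, N2=0, N3=1, giving Y=1. Observed 0.
Test 1: faults giving observed 0 are {N0 stuck-at-0, N1 stuck-at-1, N2 stuck-at-1, N3 stuck-at-0}.
Test 2 (P=0, Q=0, R=1, S=1): fault-free N0=0, N1=0, N2=0, N3=1 → 1; observed 1. Eliminates N1 stuck-at-1, N2 stuck-at-1, N3 stuck-at-0.
Only N0 stuck-at-0 is consistent with every test.

N0 stuck-at-0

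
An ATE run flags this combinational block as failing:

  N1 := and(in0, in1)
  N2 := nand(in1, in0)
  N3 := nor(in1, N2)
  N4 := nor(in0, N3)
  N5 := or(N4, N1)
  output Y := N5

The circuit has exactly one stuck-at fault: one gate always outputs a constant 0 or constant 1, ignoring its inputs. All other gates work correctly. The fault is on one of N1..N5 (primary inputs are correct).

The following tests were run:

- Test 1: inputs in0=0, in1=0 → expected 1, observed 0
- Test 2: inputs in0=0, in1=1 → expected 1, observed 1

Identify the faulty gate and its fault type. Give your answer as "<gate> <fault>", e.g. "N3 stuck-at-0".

Fault-free values for test 1 (in0=0, in1=0): N1=0, N2=1, N3=0, N4=1, N5=1, giving Y=1. Observed 0.
Test 1: faults giving observed 0 are {N2 stuck-at-0, N3 stuck-at-1, N4 stuck-at-0, N5 stuck-at-0}.
Test 2 (in0=0, in1=1): fault-free N1=0, N2=1, N3=0, N4=1, N5=1 → 1; observed 1. Eliminates N3 stuck-at-1, N4 stuck-at-0, N5 stuck-at-0.
Only N2 stuck-at-0 is consistent with every test.

N2 stuck-at-0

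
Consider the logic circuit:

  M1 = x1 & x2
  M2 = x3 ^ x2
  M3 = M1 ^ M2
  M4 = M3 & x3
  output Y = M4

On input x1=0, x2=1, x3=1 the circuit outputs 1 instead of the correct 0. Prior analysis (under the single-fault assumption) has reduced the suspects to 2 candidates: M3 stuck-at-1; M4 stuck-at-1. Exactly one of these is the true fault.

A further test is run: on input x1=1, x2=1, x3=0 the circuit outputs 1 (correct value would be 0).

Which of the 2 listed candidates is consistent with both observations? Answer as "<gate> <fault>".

M4 stuck-at-1

Evaluate each candidate on input x1=1, x2=1, x3=0:
  M3 stuck-at-1: M1=1, M2=1, M3=1 [stuck-at-1], M4=0 → 0 — eliminated
  M4 stuck-at-1: M1=1, M2=1, M3=0, M4=1 [stuck-at-1] → 1 — matches
Only M4 stuck-at-1 reproduces the observed 1.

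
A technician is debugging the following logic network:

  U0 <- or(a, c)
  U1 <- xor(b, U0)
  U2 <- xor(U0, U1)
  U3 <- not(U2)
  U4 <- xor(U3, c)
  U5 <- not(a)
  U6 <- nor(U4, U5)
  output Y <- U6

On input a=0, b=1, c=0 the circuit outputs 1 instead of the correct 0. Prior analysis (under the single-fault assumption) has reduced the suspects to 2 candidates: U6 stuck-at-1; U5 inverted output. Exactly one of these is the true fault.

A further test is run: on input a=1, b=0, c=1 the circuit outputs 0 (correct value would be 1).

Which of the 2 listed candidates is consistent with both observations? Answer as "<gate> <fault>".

U5 inverted output

Evaluate each candidate on input a=1, b=0, c=1:
  U6 stuck-at-1: U0=1, U1=1, U2=0, U3=1, U4=0, U5=0, U6=1 [stuck-at-1] → 1 — eliminated
  U5 inverted output: U0=1, U1=1, U2=0, U3=1, U4=0, U5=1 [inverted output], U6=0 → 0 — matches
Only U5 inverted output reproduces the observed 0.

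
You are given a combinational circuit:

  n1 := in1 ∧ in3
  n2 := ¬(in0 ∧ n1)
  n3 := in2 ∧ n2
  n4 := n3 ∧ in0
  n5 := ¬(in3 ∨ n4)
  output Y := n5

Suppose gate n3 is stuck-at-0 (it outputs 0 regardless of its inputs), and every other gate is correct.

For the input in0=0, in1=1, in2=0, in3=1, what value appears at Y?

Propagate with n3 forced: n1=1, n2=1, n3=0 [stuck-at-0], n4=0, n5=0.
So Y = 0. (Same as the fault-free value — the fault is masked on this input.)

0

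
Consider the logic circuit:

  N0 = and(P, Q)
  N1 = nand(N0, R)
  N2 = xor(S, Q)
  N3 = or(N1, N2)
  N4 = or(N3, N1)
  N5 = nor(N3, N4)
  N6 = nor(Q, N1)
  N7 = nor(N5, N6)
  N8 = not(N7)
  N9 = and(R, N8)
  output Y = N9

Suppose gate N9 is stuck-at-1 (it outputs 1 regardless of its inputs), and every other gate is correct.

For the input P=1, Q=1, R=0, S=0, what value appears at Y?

Propagate with N9 forced: N0=1, N1=1, N2=1, N3=1, N4=1, N5=0, N6=0, N7=1, N8=0, N9=1 [stuck-at-1].
So Y = 1. (Without the fault it would be 0.)

1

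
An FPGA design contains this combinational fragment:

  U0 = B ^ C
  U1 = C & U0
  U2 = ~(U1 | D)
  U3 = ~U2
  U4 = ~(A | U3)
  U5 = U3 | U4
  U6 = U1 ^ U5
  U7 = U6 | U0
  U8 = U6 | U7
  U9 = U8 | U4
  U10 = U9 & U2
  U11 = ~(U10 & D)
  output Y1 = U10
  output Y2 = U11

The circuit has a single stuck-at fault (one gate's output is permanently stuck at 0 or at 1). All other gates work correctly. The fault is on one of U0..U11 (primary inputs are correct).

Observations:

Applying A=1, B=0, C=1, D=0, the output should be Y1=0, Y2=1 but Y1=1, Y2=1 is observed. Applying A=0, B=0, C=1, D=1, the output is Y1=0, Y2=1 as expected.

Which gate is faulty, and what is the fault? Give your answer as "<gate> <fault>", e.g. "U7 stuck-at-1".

U1 stuck-at-0

Fault-free values for test 1 (A=1, B=0, C=1, D=0): U0=1, U1=1, U2=0, U3=1, U4=0, U5=1, U6=0, U7=1, U8=1, U9=1, U10=0, U11=1, giving Y1=0, Y2=1. Observed Y1=1, Y2=1.
Test 1: faults giving observed Y1=1, Y2=1 are {U1 stuck-at-0, U2 stuck-at-1, U10 stuck-at-1}.
Test 2 (A=0, B=0, C=1, D=1): fault-free U0=1, U1=1, U2=0, U3=1, U4=0, U5=1, U6=0, U7=1, U8=1, U9=1, U10=0, U11=1 → Y1=0, Y2=1; observed Y1=0, Y2=1. Eliminates U2 stuck-at-1, U10 stuck-at-1.
Only U1 stuck-at-0 is consistent with every test.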